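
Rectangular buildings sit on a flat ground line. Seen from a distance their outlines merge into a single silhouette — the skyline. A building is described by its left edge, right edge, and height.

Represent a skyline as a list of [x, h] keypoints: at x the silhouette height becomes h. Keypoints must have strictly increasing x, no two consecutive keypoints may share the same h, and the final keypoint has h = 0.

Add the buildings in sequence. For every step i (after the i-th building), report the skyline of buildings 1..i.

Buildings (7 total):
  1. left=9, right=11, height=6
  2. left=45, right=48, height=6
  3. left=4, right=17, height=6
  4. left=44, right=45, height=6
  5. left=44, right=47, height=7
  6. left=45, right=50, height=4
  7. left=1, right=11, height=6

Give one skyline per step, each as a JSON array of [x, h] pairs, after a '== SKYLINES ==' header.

== SKYLINES ==
[[9,6],[11,0]]
[[9,6],[11,0],[45,6],[48,0]]
[[4,6],[17,0],[45,6],[48,0]]
[[4,6],[17,0],[44,6],[48,0]]
[[4,6],[17,0],[44,7],[47,6],[48,0]]
[[4,6],[17,0],[44,7],[47,6],[48,4],[50,0]]
[[1,6],[17,0],[44,7],[47,6],[48,4],[50,0]]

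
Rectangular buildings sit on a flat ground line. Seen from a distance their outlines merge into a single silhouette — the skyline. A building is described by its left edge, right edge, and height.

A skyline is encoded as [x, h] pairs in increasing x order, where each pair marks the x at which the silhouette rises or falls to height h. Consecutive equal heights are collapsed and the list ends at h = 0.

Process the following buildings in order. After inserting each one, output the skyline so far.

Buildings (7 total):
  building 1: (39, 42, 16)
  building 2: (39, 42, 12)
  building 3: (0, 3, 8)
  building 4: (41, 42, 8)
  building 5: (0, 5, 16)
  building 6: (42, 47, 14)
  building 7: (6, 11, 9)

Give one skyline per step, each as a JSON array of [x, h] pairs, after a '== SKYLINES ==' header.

== SKYLINES ==
[[39,16],[42,0]]
[[39,16],[42,0]]
[[0,8],[3,0],[39,16],[42,0]]
[[0,8],[3,0],[39,16],[42,0]]
[[0,16],[5,0],[39,16],[42,0]]
[[0,16],[5,0],[39,16],[42,14],[47,0]]
[[0,16],[5,0],[6,9],[11,0],[39,16],[42,14],[47,0]]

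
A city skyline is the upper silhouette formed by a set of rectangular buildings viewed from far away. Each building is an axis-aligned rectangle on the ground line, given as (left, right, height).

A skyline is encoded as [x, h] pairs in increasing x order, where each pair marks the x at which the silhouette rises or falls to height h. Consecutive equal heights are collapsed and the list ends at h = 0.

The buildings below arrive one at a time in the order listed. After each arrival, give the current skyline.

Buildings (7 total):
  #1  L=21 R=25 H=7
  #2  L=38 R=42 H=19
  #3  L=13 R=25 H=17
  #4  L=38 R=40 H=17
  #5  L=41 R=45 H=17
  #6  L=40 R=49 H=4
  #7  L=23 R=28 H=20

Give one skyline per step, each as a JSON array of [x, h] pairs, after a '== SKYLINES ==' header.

== SKYLINES ==
[[21,7],[25,0]]
[[21,7],[25,0],[38,19],[42,0]]
[[13,17],[25,0],[38,19],[42,0]]
[[13,17],[25,0],[38,19],[42,0]]
[[13,17],[25,0],[38,19],[42,17],[45,0]]
[[13,17],[25,0],[38,19],[42,17],[45,4],[49,0]]
[[13,17],[23,20],[28,0],[38,19],[42,17],[45,4],[49,0]]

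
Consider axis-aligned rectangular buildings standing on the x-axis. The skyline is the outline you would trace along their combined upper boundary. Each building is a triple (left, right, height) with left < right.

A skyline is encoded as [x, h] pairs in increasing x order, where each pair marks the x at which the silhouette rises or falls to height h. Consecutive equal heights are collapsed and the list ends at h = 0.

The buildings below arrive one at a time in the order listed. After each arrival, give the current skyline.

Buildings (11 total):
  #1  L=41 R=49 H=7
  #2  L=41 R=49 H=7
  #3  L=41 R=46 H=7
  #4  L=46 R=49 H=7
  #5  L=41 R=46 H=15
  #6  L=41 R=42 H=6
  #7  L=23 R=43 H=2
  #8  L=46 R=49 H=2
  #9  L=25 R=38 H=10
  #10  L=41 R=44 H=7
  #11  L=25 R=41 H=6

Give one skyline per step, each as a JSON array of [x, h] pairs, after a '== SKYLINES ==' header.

== SKYLINES ==
[[41,7],[49,0]]
[[41,7],[49,0]]
[[41,7],[49,0]]
[[41,7],[49,0]]
[[41,15],[46,7],[49,0]]
[[41,15],[46,7],[49,0]]
[[23,2],[41,15],[46,7],[49,0]]
[[23,2],[41,15],[46,7],[49,0]]
[[23,2],[25,10],[38,2],[41,15],[46,7],[49,0]]
[[23,2],[25,10],[38,2],[41,15],[46,7],[49,0]]
[[23,2],[25,10],[38,6],[41,15],[46,7],[49,0]]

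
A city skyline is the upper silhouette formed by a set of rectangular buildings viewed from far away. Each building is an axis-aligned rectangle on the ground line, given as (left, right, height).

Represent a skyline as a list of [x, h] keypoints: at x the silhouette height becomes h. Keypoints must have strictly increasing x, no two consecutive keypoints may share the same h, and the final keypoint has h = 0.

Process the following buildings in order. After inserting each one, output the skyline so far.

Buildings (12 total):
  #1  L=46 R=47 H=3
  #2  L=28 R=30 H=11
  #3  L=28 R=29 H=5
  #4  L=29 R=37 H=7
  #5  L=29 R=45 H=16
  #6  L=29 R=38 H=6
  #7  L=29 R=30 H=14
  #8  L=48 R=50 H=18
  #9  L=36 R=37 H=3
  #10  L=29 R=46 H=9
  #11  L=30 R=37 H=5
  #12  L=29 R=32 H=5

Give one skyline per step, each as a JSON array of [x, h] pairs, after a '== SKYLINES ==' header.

== SKYLINES ==
[[46,3],[47,0]]
[[28,11],[30,0],[46,3],[47,0]]
[[28,11],[30,0],[46,3],[47,0]]
[[28,11],[30,7],[37,0],[46,3],[47,0]]
[[28,11],[29,16],[45,0],[46,3],[47,0]]
[[28,11],[29,16],[45,0],[46,3],[47,0]]
[[28,11],[29,16],[45,0],[46,3],[47,0]]
[[28,11],[29,16],[45,0],[46,3],[47,0],[48,18],[50,0]]
[[28,11],[29,16],[45,0],[46,3],[47,0],[48,18],[50,0]]
[[28,11],[29,16],[45,9],[46,3],[47,0],[48,18],[50,0]]
[[28,11],[29,16],[45,9],[46,3],[47,0],[48,18],[50,0]]
[[28,11],[29,16],[45,9],[46,3],[47,0],[48,18],[50,0]]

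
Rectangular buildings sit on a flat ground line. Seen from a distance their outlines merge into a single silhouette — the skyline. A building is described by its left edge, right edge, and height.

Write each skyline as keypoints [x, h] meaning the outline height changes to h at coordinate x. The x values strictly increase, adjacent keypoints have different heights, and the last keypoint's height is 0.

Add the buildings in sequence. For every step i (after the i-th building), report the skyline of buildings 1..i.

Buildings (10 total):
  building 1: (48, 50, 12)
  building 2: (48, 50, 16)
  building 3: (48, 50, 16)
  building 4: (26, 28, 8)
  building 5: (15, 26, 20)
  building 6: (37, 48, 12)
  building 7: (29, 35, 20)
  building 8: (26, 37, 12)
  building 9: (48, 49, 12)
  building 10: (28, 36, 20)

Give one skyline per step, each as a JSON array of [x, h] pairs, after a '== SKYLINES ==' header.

== SKYLINES ==
[[48,12],[50,0]]
[[48,16],[50,0]]
[[48,16],[50,0]]
[[26,8],[28,0],[48,16],[50,0]]
[[15,20],[26,8],[28,0],[48,16],[50,0]]
[[15,20],[26,8],[28,0],[37,12],[48,16],[50,0]]
[[15,20],[26,8],[28,0],[29,20],[35,0],[37,12],[48,16],[50,0]]
[[15,20],[26,12],[29,20],[35,12],[48,16],[50,0]]
[[15,20],[26,12],[29,20],[35,12],[48,16],[50,0]]
[[15,20],[26,12],[28,20],[36,12],[48,16],[50,0]]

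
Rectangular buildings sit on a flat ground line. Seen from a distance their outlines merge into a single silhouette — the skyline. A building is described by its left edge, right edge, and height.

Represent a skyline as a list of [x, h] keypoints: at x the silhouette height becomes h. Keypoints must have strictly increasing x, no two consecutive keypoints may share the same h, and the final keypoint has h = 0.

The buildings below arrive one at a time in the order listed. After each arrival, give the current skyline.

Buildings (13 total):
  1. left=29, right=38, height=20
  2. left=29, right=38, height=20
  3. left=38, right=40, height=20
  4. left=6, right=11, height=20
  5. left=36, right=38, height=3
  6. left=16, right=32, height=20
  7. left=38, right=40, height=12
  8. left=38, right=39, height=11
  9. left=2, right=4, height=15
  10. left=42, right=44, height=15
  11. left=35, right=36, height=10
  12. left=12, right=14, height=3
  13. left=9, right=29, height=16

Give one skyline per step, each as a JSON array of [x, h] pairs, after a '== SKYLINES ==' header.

== SKYLINES ==
[[29,20],[38,0]]
[[29,20],[38,0]]
[[29,20],[40,0]]
[[6,20],[11,0],[29,20],[40,0]]
[[6,20],[11,0],[29,20],[40,0]]
[[6,20],[11,0],[16,20],[40,0]]
[[6,20],[11,0],[16,20],[40,0]]
[[6,20],[11,0],[16,20],[40,0]]
[[2,15],[4,0],[6,20],[11,0],[16,20],[40,0]]
[[2,15],[4,0],[6,20],[11,0],[16,20],[40,0],[42,15],[44,0]]
[[2,15],[4,0],[6,20],[11,0],[16,20],[40,0],[42,15],[44,0]]
[[2,15],[4,0],[6,20],[11,0],[12,3],[14,0],[16,20],[40,0],[42,15],[44,0]]
[[2,15],[4,0],[6,20],[11,16],[16,20],[40,0],[42,15],[44,0]]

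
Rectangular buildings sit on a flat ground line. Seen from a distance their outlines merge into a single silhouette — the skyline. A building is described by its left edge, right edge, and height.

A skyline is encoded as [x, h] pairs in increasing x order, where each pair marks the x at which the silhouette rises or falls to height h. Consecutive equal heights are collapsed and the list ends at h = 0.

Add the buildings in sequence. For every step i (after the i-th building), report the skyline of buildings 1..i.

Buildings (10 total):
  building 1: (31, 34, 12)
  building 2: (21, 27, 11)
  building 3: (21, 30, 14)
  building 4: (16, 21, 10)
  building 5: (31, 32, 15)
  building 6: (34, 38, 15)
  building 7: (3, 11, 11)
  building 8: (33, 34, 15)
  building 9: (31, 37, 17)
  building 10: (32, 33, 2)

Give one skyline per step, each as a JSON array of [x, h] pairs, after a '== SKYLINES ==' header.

== SKYLINES ==
[[31,12],[34,0]]
[[21,11],[27,0],[31,12],[34,0]]
[[21,14],[30,0],[31,12],[34,0]]
[[16,10],[21,14],[30,0],[31,12],[34,0]]
[[16,10],[21,14],[30,0],[31,15],[32,12],[34,0]]
[[16,10],[21,14],[30,0],[31,15],[32,12],[34,15],[38,0]]
[[3,11],[11,0],[16,10],[21,14],[30,0],[31,15],[32,12],[34,15],[38,0]]
[[3,11],[11,0],[16,10],[21,14],[30,0],[31,15],[32,12],[33,15],[38,0]]
[[3,11],[11,0],[16,10],[21,14],[30,0],[31,17],[37,15],[38,0]]
[[3,11],[11,0],[16,10],[21,14],[30,0],[31,17],[37,15],[38,0]]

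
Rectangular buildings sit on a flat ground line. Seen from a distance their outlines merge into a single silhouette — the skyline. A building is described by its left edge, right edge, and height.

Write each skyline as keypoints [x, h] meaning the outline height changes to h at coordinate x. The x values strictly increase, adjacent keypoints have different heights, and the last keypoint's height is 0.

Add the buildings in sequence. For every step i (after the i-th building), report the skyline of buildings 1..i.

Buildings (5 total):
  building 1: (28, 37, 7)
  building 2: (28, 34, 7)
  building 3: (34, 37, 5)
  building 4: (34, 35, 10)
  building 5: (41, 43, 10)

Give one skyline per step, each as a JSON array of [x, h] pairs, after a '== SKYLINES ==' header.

== SKYLINES ==
[[28,7],[37,0]]
[[28,7],[37,0]]
[[28,7],[37,0]]
[[28,7],[34,10],[35,7],[37,0]]
[[28,7],[34,10],[35,7],[37,0],[41,10],[43,0]]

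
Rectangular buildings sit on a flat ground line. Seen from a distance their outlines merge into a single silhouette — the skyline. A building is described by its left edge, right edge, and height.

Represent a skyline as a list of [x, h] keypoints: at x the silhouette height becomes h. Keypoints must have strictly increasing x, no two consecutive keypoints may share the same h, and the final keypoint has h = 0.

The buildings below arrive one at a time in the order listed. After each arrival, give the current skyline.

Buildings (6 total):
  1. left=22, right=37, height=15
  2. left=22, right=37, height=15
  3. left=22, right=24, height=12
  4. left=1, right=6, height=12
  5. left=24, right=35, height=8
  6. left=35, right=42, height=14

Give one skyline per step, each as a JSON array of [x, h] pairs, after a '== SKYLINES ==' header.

== SKYLINES ==
[[22,15],[37,0]]
[[22,15],[37,0]]
[[22,15],[37,0]]
[[1,12],[6,0],[22,15],[37,0]]
[[1,12],[6,0],[22,15],[37,0]]
[[1,12],[6,0],[22,15],[37,14],[42,0]]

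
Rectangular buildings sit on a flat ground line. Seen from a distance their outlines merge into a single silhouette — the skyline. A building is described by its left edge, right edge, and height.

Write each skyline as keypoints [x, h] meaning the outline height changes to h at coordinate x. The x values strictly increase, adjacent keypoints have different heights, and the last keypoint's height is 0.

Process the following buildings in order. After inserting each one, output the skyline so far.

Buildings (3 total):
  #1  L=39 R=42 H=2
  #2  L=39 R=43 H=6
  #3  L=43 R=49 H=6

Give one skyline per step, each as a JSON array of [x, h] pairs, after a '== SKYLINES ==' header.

== SKYLINES ==
[[39,2],[42,0]]
[[39,6],[43,0]]
[[39,6],[49,0]]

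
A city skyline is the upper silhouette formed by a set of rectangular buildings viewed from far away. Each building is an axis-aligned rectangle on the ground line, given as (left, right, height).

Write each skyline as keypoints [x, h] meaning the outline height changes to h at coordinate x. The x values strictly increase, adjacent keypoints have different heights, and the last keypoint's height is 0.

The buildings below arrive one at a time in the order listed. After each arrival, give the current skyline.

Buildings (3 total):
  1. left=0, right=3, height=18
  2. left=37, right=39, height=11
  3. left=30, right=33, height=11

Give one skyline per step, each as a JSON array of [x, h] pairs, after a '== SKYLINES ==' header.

== SKYLINES ==
[[0,18],[3,0]]
[[0,18],[3,0],[37,11],[39,0]]
[[0,18],[3,0],[30,11],[33,0],[37,11],[39,0]]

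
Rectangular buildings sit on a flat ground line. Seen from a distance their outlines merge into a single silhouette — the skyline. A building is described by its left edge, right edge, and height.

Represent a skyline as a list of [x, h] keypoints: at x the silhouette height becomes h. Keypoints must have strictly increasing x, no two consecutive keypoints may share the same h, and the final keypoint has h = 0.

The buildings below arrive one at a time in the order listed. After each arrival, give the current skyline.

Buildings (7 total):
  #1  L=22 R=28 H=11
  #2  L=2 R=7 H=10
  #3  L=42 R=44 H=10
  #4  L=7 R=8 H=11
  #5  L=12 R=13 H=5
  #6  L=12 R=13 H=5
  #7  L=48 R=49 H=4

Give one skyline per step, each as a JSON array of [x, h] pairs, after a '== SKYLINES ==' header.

== SKYLINES ==
[[22,11],[28,0]]
[[2,10],[7,0],[22,11],[28,0]]
[[2,10],[7,0],[22,11],[28,0],[42,10],[44,0]]
[[2,10],[7,11],[8,0],[22,11],[28,0],[42,10],[44,0]]
[[2,10],[7,11],[8,0],[12,5],[13,0],[22,11],[28,0],[42,10],[44,0]]
[[2,10],[7,11],[8,0],[12,5],[13,0],[22,11],[28,0],[42,10],[44,0]]
[[2,10],[7,11],[8,0],[12,5],[13,0],[22,11],[28,0],[42,10],[44,0],[48,4],[49,0]]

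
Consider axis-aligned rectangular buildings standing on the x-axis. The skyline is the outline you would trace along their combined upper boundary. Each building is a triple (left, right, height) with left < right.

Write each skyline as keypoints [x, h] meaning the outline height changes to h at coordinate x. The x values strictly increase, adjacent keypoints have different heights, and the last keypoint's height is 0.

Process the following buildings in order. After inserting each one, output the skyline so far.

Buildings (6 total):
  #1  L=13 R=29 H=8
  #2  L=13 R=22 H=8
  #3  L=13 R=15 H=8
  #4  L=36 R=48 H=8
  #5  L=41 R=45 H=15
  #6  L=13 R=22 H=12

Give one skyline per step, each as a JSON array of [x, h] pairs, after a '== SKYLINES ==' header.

== SKYLINES ==
[[13,8],[29,0]]
[[13,8],[29,0]]
[[13,8],[29,0]]
[[13,8],[29,0],[36,8],[48,0]]
[[13,8],[29,0],[36,8],[41,15],[45,8],[48,0]]
[[13,12],[22,8],[29,0],[36,8],[41,15],[45,8],[48,0]]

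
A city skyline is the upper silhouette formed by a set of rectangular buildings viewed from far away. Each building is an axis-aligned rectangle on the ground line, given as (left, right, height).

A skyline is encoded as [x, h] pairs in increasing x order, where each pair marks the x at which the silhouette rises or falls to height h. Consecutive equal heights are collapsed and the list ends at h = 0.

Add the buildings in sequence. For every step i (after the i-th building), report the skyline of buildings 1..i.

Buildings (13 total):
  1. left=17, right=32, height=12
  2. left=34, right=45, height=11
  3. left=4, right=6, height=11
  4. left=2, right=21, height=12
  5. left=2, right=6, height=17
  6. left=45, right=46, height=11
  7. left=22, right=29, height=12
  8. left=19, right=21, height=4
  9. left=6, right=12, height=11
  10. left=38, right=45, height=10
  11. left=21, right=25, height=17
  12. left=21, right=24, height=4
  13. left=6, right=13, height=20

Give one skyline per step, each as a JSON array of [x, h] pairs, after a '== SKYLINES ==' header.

== SKYLINES ==
[[17,12],[32,0]]
[[17,12],[32,0],[34,11],[45,0]]
[[4,11],[6,0],[17,12],[32,0],[34,11],[45,0]]
[[2,12],[32,0],[34,11],[45,0]]
[[2,17],[6,12],[32,0],[34,11],[45,0]]
[[2,17],[6,12],[32,0],[34,11],[46,0]]
[[2,17],[6,12],[32,0],[34,11],[46,0]]
[[2,17],[6,12],[32,0],[34,11],[46,0]]
[[2,17],[6,12],[32,0],[34,11],[46,0]]
[[2,17],[6,12],[32,0],[34,11],[46,0]]
[[2,17],[6,12],[21,17],[25,12],[32,0],[34,11],[46,0]]
[[2,17],[6,12],[21,17],[25,12],[32,0],[34,11],[46,0]]
[[2,17],[6,20],[13,12],[21,17],[25,12],[32,0],[34,11],[46,0]]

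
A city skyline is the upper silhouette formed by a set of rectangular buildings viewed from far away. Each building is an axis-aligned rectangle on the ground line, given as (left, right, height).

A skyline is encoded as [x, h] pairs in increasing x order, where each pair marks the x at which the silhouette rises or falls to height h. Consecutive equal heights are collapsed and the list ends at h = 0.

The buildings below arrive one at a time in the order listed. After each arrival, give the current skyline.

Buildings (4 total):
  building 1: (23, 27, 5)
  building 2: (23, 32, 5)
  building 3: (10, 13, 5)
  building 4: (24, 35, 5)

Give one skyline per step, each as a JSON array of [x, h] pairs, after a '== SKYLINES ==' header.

== SKYLINES ==
[[23,5],[27,0]]
[[23,5],[32,0]]
[[10,5],[13,0],[23,5],[32,0]]
[[10,5],[13,0],[23,5],[35,0]]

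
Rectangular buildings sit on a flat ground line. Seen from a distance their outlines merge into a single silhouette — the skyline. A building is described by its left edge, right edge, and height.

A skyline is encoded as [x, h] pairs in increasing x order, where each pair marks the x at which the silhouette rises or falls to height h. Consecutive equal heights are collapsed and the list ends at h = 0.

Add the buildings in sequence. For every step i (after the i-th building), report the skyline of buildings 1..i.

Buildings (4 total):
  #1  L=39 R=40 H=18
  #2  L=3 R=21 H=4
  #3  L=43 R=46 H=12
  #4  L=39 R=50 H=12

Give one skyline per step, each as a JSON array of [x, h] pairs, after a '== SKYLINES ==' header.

== SKYLINES ==
[[39,18],[40,0]]
[[3,4],[21,0],[39,18],[40,0]]
[[3,4],[21,0],[39,18],[40,0],[43,12],[46,0]]
[[3,4],[21,0],[39,18],[40,12],[50,0]]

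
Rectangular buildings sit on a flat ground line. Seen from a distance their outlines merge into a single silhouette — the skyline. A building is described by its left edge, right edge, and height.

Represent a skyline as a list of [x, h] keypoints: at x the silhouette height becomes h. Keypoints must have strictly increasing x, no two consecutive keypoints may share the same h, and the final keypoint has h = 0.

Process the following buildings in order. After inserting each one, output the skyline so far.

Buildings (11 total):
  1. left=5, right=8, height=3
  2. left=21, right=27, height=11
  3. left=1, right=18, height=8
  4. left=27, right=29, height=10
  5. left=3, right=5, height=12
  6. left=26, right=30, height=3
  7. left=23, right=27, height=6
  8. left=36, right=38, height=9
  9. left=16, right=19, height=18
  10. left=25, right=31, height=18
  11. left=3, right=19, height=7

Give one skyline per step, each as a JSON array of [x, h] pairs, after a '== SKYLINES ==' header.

== SKYLINES ==
[[5,3],[8,0]]
[[5,3],[8,0],[21,11],[27,0]]
[[1,8],[18,0],[21,11],[27,0]]
[[1,8],[18,0],[21,11],[27,10],[29,0]]
[[1,8],[3,12],[5,8],[18,0],[21,11],[27,10],[29,0]]
[[1,8],[3,12],[5,8],[18,0],[21,11],[27,10],[29,3],[30,0]]
[[1,8],[3,12],[5,8],[18,0],[21,11],[27,10],[29,3],[30,0]]
[[1,8],[3,12],[5,8],[18,0],[21,11],[27,10],[29,3],[30,0],[36,9],[38,0]]
[[1,8],[3,12],[5,8],[16,18],[19,0],[21,11],[27,10],[29,3],[30,0],[36,9],[38,0]]
[[1,8],[3,12],[5,8],[16,18],[19,0],[21,11],[25,18],[31,0],[36,9],[38,0]]
[[1,8],[3,12],[5,8],[16,18],[19,0],[21,11],[25,18],[31,0],[36,9],[38,0]]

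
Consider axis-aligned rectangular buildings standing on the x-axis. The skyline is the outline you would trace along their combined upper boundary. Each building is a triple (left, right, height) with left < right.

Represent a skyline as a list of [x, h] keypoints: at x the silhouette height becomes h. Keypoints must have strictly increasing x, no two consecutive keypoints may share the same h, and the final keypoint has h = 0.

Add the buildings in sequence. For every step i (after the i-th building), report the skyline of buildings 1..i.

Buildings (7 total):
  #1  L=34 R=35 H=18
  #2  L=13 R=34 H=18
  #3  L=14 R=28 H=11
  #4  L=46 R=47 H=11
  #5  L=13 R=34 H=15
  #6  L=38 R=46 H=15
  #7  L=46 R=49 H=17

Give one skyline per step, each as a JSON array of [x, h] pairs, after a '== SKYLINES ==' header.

== SKYLINES ==
[[34,18],[35,0]]
[[13,18],[35,0]]
[[13,18],[35,0]]
[[13,18],[35,0],[46,11],[47,0]]
[[13,18],[35,0],[46,11],[47,0]]
[[13,18],[35,0],[38,15],[46,11],[47,0]]
[[13,18],[35,0],[38,15],[46,17],[49,0]]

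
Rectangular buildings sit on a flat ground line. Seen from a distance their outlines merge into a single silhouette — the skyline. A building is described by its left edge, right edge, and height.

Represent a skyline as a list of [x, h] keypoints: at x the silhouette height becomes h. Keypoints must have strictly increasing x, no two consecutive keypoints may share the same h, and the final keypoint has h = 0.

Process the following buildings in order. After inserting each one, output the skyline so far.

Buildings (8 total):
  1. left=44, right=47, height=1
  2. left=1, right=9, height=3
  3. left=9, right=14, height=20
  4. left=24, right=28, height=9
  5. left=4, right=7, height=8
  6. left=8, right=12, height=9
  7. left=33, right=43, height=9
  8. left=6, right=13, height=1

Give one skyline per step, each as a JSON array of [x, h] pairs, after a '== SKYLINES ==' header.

== SKYLINES ==
[[44,1],[47,0]]
[[1,3],[9,0],[44,1],[47,0]]
[[1,3],[9,20],[14,0],[44,1],[47,0]]
[[1,3],[9,20],[14,0],[24,9],[28,0],[44,1],[47,0]]
[[1,3],[4,8],[7,3],[9,20],[14,0],[24,9],[28,0],[44,1],[47,0]]
[[1,3],[4,8],[7,3],[8,9],[9,20],[14,0],[24,9],[28,0],[44,1],[47,0]]
[[1,3],[4,8],[7,3],[8,9],[9,20],[14,0],[24,9],[28,0],[33,9],[43,0],[44,1],[47,0]]
[[1,3],[4,8],[7,3],[8,9],[9,20],[14,0],[24,9],[28,0],[33,9],[43,0],[44,1],[47,0]]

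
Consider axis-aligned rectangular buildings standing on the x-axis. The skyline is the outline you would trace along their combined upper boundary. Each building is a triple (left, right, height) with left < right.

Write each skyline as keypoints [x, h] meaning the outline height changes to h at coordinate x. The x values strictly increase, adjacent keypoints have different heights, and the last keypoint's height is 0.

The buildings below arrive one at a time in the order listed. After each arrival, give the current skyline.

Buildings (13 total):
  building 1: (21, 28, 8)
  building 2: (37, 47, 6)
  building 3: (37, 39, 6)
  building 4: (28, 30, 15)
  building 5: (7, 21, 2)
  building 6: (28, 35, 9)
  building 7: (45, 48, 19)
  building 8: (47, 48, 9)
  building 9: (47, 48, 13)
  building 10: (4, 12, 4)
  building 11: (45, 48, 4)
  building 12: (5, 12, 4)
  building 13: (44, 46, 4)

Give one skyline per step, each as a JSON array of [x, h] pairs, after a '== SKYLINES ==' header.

== SKYLINES ==
[[21,8],[28,0]]
[[21,8],[28,0],[37,6],[47,0]]
[[21,8],[28,0],[37,6],[47,0]]
[[21,8],[28,15],[30,0],[37,6],[47,0]]
[[7,2],[21,8],[28,15],[30,0],[37,6],[47,0]]
[[7,2],[21,8],[28,15],[30,9],[35,0],[37,6],[47,0]]
[[7,2],[21,8],[28,15],[30,9],[35,0],[37,6],[45,19],[48,0]]
[[7,2],[21,8],[28,15],[30,9],[35,0],[37,6],[45,19],[48,0]]
[[7,2],[21,8],[28,15],[30,9],[35,0],[37,6],[45,19],[48,0]]
[[4,4],[12,2],[21,8],[28,15],[30,9],[35,0],[37,6],[45,19],[48,0]]
[[4,4],[12,2],[21,8],[28,15],[30,9],[35,0],[37,6],[45,19],[48,0]]
[[4,4],[12,2],[21,8],[28,15],[30,9],[35,0],[37,6],[45,19],[48,0]]
[[4,4],[12,2],[21,8],[28,15],[30,9],[35,0],[37,6],[45,19],[48,0]]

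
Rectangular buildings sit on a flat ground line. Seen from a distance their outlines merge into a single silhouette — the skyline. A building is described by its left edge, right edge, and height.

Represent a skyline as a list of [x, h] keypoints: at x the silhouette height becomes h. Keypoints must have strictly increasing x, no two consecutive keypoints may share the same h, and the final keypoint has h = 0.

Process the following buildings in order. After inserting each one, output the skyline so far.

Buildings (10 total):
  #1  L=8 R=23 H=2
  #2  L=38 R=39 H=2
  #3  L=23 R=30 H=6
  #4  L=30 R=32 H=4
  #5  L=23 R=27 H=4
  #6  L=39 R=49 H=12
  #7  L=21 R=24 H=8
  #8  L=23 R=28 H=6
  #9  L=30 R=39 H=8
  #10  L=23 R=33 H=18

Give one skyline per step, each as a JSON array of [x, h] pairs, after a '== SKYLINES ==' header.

== SKYLINES ==
[[8,2],[23,0]]
[[8,2],[23,0],[38,2],[39,0]]
[[8,2],[23,6],[30,0],[38,2],[39,0]]
[[8,2],[23,6],[30,4],[32,0],[38,2],[39,0]]
[[8,2],[23,6],[30,4],[32,0],[38,2],[39,0]]
[[8,2],[23,6],[30,4],[32,0],[38,2],[39,12],[49,0]]
[[8,2],[21,8],[24,6],[30,4],[32,0],[38,2],[39,12],[49,0]]
[[8,2],[21,8],[24,6],[30,4],[32,0],[38,2],[39,12],[49,0]]
[[8,2],[21,8],[24,6],[30,8],[39,12],[49,0]]
[[8,2],[21,8],[23,18],[33,8],[39,12],[49,0]]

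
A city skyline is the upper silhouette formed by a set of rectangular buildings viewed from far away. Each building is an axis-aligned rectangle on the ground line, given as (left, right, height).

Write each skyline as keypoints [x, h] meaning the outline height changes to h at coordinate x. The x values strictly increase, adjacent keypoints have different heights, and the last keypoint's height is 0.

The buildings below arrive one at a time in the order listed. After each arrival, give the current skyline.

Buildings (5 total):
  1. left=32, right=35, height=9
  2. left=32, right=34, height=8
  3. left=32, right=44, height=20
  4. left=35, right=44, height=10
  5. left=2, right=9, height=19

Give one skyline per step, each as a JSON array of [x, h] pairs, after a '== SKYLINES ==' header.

== SKYLINES ==
[[32,9],[35,0]]
[[32,9],[35,0]]
[[32,20],[44,0]]
[[32,20],[44,0]]
[[2,19],[9,0],[32,20],[44,0]]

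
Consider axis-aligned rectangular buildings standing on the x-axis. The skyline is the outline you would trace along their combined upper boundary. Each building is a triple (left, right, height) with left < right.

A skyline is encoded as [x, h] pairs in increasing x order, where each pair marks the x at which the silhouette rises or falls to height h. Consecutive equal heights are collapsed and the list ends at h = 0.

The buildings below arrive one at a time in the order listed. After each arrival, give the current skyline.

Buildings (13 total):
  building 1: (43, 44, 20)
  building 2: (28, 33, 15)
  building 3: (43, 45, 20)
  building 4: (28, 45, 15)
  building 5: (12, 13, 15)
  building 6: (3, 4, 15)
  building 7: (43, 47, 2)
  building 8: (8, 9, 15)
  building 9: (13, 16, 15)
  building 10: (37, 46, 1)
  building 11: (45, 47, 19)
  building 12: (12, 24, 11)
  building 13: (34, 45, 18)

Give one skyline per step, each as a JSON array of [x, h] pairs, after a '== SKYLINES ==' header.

== SKYLINES ==
[[43,20],[44,0]]
[[28,15],[33,0],[43,20],[44,0]]
[[28,15],[33,0],[43,20],[45,0]]
[[28,15],[43,20],[45,0]]
[[12,15],[13,0],[28,15],[43,20],[45,0]]
[[3,15],[4,0],[12,15],[13,0],[28,15],[43,20],[45,0]]
[[3,15],[4,0],[12,15],[13,0],[28,15],[43,20],[45,2],[47,0]]
[[3,15],[4,0],[8,15],[9,0],[12,15],[13,0],[28,15],[43,20],[45,2],[47,0]]
[[3,15],[4,0],[8,15],[9,0],[12,15],[16,0],[28,15],[43,20],[45,2],[47,0]]
[[3,15],[4,0],[8,15],[9,0],[12,15],[16,0],[28,15],[43,20],[45,2],[47,0]]
[[3,15],[4,0],[8,15],[9,0],[12,15],[16,0],[28,15],[43,20],[45,19],[47,0]]
[[3,15],[4,0],[8,15],[9,0],[12,15],[16,11],[24,0],[28,15],[43,20],[45,19],[47,0]]
[[3,15],[4,0],[8,15],[9,0],[12,15],[16,11],[24,0],[28,15],[34,18],[43,20],[45,19],[47,0]]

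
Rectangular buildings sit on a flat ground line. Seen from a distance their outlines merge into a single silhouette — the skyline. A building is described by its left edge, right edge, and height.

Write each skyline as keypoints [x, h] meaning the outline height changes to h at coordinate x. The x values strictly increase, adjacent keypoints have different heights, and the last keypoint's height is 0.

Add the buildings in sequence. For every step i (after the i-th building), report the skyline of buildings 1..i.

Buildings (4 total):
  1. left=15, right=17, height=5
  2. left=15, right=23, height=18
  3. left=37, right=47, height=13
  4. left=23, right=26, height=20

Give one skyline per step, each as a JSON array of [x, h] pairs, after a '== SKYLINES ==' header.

== SKYLINES ==
[[15,5],[17,0]]
[[15,18],[23,0]]
[[15,18],[23,0],[37,13],[47,0]]
[[15,18],[23,20],[26,0],[37,13],[47,0]]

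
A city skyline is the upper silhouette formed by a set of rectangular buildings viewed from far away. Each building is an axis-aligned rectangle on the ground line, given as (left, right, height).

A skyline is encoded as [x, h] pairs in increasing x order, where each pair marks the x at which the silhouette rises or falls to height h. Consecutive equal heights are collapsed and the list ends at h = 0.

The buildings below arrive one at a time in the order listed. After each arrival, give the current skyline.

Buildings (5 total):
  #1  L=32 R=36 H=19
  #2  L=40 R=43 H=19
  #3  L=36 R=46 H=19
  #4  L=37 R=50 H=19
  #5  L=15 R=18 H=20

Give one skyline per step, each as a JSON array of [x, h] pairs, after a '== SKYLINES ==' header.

== SKYLINES ==
[[32,19],[36,0]]
[[32,19],[36,0],[40,19],[43,0]]
[[32,19],[46,0]]
[[32,19],[50,0]]
[[15,20],[18,0],[32,19],[50,0]]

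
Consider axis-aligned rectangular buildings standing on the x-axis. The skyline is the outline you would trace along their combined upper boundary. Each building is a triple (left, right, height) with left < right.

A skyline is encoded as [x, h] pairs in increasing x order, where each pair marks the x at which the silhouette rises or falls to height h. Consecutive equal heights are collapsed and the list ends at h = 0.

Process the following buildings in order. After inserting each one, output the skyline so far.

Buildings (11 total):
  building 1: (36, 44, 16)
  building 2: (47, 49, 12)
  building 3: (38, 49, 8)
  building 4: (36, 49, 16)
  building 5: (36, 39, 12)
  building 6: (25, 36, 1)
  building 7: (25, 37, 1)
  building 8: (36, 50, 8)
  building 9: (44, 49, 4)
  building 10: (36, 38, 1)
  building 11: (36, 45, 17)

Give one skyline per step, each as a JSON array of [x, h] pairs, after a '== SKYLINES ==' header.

== SKYLINES ==
[[36,16],[44,0]]
[[36,16],[44,0],[47,12],[49,0]]
[[36,16],[44,8],[47,12],[49,0]]
[[36,16],[49,0]]
[[36,16],[49,0]]
[[25,1],[36,16],[49,0]]
[[25,1],[36,16],[49,0]]
[[25,1],[36,16],[49,8],[50,0]]
[[25,1],[36,16],[49,8],[50,0]]
[[25,1],[36,16],[49,8],[50,0]]
[[25,1],[36,17],[45,16],[49,8],[50,0]]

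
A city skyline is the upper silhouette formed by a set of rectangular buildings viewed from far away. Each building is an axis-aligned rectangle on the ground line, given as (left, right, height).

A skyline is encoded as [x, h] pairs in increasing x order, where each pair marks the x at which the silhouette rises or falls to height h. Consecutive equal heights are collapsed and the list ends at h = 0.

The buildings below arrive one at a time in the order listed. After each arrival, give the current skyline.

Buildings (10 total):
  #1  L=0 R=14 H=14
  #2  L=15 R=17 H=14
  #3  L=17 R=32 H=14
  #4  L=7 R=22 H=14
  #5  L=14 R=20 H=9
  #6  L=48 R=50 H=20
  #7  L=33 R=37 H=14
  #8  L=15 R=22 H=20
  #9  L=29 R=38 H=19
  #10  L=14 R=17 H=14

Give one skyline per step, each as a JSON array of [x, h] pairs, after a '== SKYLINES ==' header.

== SKYLINES ==
[[0,14],[14,0]]
[[0,14],[14,0],[15,14],[17,0]]
[[0,14],[14,0],[15,14],[32,0]]
[[0,14],[32,0]]
[[0,14],[32,0]]
[[0,14],[32,0],[48,20],[50,0]]
[[0,14],[32,0],[33,14],[37,0],[48,20],[50,0]]
[[0,14],[15,20],[22,14],[32,0],[33,14],[37,0],[48,20],[50,0]]
[[0,14],[15,20],[22,14],[29,19],[38,0],[48,20],[50,0]]
[[0,14],[15,20],[22,14],[29,19],[38,0],[48,20],[50,0]]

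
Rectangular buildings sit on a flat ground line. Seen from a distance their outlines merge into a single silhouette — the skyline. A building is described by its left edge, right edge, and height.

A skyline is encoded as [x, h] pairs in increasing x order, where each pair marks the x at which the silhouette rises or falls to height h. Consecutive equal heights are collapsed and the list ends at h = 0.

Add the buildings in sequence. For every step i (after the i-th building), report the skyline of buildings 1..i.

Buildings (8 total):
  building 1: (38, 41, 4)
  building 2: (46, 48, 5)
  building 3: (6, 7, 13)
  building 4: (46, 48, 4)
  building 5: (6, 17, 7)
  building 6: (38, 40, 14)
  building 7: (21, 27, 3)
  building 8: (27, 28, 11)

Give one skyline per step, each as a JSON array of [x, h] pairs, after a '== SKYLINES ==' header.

== SKYLINES ==
[[38,4],[41,0]]
[[38,4],[41,0],[46,5],[48,0]]
[[6,13],[7,0],[38,4],[41,0],[46,5],[48,0]]
[[6,13],[7,0],[38,4],[41,0],[46,5],[48,0]]
[[6,13],[7,7],[17,0],[38,4],[41,0],[46,5],[48,0]]
[[6,13],[7,7],[17,0],[38,14],[40,4],[41,0],[46,5],[48,0]]
[[6,13],[7,7],[17,0],[21,3],[27,0],[38,14],[40,4],[41,0],[46,5],[48,0]]
[[6,13],[7,7],[17,0],[21,3],[27,11],[28,0],[38,14],[40,4],[41,0],[46,5],[48,0]]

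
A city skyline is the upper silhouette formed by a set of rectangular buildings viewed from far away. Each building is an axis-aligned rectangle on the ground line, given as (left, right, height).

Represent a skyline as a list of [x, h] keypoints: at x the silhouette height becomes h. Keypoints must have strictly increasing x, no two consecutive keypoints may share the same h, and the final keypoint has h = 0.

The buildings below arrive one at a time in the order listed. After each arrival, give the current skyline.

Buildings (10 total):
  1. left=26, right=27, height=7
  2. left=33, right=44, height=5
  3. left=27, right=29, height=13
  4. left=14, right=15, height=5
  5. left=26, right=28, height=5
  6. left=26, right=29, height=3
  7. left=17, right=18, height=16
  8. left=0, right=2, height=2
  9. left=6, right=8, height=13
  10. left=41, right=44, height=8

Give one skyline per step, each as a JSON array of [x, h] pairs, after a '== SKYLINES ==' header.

== SKYLINES ==
[[26,7],[27,0]]
[[26,7],[27,0],[33,5],[44,0]]
[[26,7],[27,13],[29,0],[33,5],[44,0]]
[[14,5],[15,0],[26,7],[27,13],[29,0],[33,5],[44,0]]
[[14,5],[15,0],[26,7],[27,13],[29,0],[33,5],[44,0]]
[[14,5],[15,0],[26,7],[27,13],[29,0],[33,5],[44,0]]
[[14,5],[15,0],[17,16],[18,0],[26,7],[27,13],[29,0],[33,5],[44,0]]
[[0,2],[2,0],[14,5],[15,0],[17,16],[18,0],[26,7],[27,13],[29,0],[33,5],[44,0]]
[[0,2],[2,0],[6,13],[8,0],[14,5],[15,0],[17,16],[18,0],[26,7],[27,13],[29,0],[33,5],[44,0]]
[[0,2],[2,0],[6,13],[8,0],[14,5],[15,0],[17,16],[18,0],[26,7],[27,13],[29,0],[33,5],[41,8],[44,0]]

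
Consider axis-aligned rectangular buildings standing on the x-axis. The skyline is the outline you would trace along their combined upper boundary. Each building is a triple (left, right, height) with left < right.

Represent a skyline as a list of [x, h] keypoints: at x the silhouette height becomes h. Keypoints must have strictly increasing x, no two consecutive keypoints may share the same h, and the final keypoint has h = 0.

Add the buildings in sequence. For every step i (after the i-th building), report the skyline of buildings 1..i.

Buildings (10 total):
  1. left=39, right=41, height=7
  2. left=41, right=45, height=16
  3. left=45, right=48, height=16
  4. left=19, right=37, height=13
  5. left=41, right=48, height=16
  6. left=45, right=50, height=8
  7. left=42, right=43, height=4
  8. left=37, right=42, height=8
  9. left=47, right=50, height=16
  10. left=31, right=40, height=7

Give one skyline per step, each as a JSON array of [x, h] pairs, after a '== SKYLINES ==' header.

== SKYLINES ==
[[39,7],[41,0]]
[[39,7],[41,16],[45,0]]
[[39,7],[41,16],[48,0]]
[[19,13],[37,0],[39,7],[41,16],[48,0]]
[[19,13],[37,0],[39,7],[41,16],[48,0]]
[[19,13],[37,0],[39,7],[41,16],[48,8],[50,0]]
[[19,13],[37,0],[39,7],[41,16],[48,8],[50,0]]
[[19,13],[37,8],[41,16],[48,8],[50,0]]
[[19,13],[37,8],[41,16],[50,0]]
[[19,13],[37,8],[41,16],[50,0]]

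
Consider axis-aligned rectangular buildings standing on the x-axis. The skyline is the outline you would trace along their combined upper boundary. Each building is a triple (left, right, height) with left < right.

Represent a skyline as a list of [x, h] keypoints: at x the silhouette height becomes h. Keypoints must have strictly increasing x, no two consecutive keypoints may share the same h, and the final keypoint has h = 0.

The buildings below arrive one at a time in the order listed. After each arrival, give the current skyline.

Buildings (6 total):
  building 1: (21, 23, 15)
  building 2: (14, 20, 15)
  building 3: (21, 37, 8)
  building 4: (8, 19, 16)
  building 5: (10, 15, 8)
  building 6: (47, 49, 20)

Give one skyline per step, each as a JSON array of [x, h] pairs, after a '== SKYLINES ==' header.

== SKYLINES ==
[[21,15],[23,0]]
[[14,15],[20,0],[21,15],[23,0]]
[[14,15],[20,0],[21,15],[23,8],[37,0]]
[[8,16],[19,15],[20,0],[21,15],[23,8],[37,0]]
[[8,16],[19,15],[20,0],[21,15],[23,8],[37,0]]
[[8,16],[19,15],[20,0],[21,15],[23,8],[37,0],[47,20],[49,0]]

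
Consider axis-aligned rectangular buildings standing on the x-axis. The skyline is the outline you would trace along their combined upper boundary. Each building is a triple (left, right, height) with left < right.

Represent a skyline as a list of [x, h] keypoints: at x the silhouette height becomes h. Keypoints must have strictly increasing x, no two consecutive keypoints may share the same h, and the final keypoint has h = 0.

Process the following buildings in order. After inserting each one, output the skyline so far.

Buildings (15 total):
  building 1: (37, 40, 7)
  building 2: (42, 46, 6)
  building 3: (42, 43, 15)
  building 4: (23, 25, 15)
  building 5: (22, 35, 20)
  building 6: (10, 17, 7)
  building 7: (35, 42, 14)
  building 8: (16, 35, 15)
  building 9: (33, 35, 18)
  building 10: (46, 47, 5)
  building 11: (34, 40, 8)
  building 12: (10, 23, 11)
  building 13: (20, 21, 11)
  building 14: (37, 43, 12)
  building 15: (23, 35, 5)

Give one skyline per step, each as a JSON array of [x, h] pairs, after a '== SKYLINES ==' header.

== SKYLINES ==
[[37,7],[40,0]]
[[37,7],[40,0],[42,6],[46,0]]
[[37,7],[40,0],[42,15],[43,6],[46,0]]
[[23,15],[25,0],[37,7],[40,0],[42,15],[43,6],[46,0]]
[[22,20],[35,0],[37,7],[40,0],[42,15],[43,6],[46,0]]
[[10,7],[17,0],[22,20],[35,0],[37,7],[40,0],[42,15],[43,6],[46,0]]
[[10,7],[17,0],[22,20],[35,14],[42,15],[43,6],[46,0]]
[[10,7],[16,15],[22,20],[35,14],[42,15],[43,6],[46,0]]
[[10,7],[16,15],[22,20],[35,14],[42,15],[43,6],[46,0]]
[[10,7],[16,15],[22,20],[35,14],[42,15],[43,6],[46,5],[47,0]]
[[10,7],[16,15],[22,20],[35,14],[42,15],[43,6],[46,5],[47,0]]
[[10,11],[16,15],[22,20],[35,14],[42,15],[43,6],[46,5],[47,0]]
[[10,11],[16,15],[22,20],[35,14],[42,15],[43,6],[46,5],[47,0]]
[[10,11],[16,15],[22,20],[35,14],[42,15],[43,6],[46,5],[47,0]]
[[10,11],[16,15],[22,20],[35,14],[42,15],[43,6],[46,5],[47,0]]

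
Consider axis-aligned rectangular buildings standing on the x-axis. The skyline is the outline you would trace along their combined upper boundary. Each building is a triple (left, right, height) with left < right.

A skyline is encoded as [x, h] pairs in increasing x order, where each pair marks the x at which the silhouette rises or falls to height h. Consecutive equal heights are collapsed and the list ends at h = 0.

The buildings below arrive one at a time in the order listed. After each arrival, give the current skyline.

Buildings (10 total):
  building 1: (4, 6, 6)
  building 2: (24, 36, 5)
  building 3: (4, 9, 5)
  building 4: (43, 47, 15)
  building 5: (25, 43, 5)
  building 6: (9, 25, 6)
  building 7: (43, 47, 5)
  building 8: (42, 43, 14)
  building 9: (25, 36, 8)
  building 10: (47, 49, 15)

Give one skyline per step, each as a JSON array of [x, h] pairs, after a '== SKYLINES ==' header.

== SKYLINES ==
[[4,6],[6,0]]
[[4,6],[6,0],[24,5],[36,0]]
[[4,6],[6,5],[9,0],[24,5],[36,0]]
[[4,6],[6,5],[9,0],[24,5],[36,0],[43,15],[47,0]]
[[4,6],[6,5],[9,0],[24,5],[43,15],[47,0]]
[[4,6],[6,5],[9,6],[25,5],[43,15],[47,0]]
[[4,6],[6,5],[9,6],[25,5],[43,15],[47,0]]
[[4,6],[6,5],[9,6],[25,5],[42,14],[43,15],[47,0]]
[[4,6],[6,5],[9,6],[25,8],[36,5],[42,14],[43,15],[47,0]]
[[4,6],[6,5],[9,6],[25,8],[36,5],[42,14],[43,15],[49,0]]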